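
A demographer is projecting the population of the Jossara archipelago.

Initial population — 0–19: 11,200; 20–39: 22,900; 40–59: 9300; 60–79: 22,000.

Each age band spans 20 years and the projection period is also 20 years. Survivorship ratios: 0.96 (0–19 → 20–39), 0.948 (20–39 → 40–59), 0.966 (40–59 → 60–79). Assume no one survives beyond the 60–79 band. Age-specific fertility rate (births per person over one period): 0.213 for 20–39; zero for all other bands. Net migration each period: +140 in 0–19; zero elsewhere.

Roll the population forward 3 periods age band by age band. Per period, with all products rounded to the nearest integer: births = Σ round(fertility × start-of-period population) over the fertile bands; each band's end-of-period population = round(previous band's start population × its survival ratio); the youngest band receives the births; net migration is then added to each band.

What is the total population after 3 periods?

Let group 1 be 0–19 through group 4 = 60–79.
After projecting period 1:
Births: 22900 * 0.213 = 4878
Group 2: 11200 * 0.96 = 10752
Group 3: 22900 * 0.948 = 21709
Group 4: 9300 * 0.966 = 8984
Net migration: Group 1 + 140 → 5018
End of period: [5018, 10752, 21709, 8984]
After projecting period 2:
Births: 10752 * 0.213 = 2290
Group 2: 5018 * 0.96 = 4817
Group 3: 10752 * 0.948 = 10193
Group 4: 21709 * 0.966 = 20971
Net migration: Group 1 + 140 → 2430
End of period: [2430, 4817, 10193, 20971]
After projecting period 3:
Births: 4817 * 0.213 = 1026
Group 2: 2430 * 0.96 = 2333
Group 3: 4817 * 0.948 = 4567
Group 4: 10193 * 0.966 = 9846
Net migration: Group 1 + 140 → 1166
End of period: [1166, 2333, 4567, 9846]
Total after period 3: 1166 + 2333 + 4567 + 9846 = 17912

17912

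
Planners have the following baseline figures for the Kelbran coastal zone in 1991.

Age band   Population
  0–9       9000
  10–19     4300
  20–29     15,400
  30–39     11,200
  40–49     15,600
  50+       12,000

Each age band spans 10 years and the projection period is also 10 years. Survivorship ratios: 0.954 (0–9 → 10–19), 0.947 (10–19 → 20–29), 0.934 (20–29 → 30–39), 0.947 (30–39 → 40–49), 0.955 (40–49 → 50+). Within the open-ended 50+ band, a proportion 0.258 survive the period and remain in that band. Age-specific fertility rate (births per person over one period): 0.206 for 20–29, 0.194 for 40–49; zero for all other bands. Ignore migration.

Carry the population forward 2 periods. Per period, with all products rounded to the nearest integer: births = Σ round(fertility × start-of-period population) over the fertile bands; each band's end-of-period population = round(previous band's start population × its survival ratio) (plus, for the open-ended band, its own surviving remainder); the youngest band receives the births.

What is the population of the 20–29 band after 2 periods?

8131

Numbering the groups 1..6 from youngest to oldest:
— Period 1 —
Births: 15400 × 0.206 = 3172 ; 15600 × 0.194 = 3026 ⇒ total 6198
Group 2: 9000 × 0.954 = 8586
Group 3: 4300 × 0.947 = 4072
Group 4: 15400 × 0.934 = 14384
Group 5: 11200 × 0.947 = 10606
Group 6: 15600 × 0.955 + 12000 × 0.258 = 14898 + 3096 = 17994
Population now: 0–9=6198, 10–19=8586, 20–29=4072, 30–39=14384, 40–49=10606, 50+=17994
— Period 2 —
Births: 4072 × 0.206 = 839 ; 10606 × 0.194 = 2058 ⇒ total 2897
Group 2: 6198 × 0.954 = 5913
Group 3: 8586 × 0.947 = 8131
Group 4: 4072 × 0.934 = 3803
Group 5: 14384 × 0.947 = 13622
Group 6: 10606 × 0.955 + 17994 × 0.258 = 10129 + 4642 = 14771
Population now: 0–9=2897, 10–19=5913, 20–29=8131, 30–39=3803, 40–49=13622, 50+=14771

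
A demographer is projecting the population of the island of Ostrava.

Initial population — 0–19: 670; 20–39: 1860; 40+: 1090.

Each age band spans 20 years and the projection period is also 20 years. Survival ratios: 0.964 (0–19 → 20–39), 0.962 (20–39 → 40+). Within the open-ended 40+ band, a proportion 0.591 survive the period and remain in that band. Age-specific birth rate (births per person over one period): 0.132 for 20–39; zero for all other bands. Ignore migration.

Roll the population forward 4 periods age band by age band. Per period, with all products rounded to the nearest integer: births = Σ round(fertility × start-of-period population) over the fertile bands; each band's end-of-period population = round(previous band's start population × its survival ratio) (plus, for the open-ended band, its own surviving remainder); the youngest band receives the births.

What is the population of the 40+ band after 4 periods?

Let group 1 be 0–19 through group 3 = 40+.
[period 1]
Births: 1860 * 0.132 = 246
Group 2: 670 * 0.964 = 646
Group 3: 1860 * 0.962 + 1090 * 0.591 = 1789 + 644 = 2433
Population now: 0–19=246, 20–39=646, 40+=2433
[period 2]
Births: 646 * 0.132 = 85
Group 2: 246 * 0.964 = 237
Group 3: 646 * 0.962 + 2433 * 0.591 = 621 + 1438 = 2059
Population now: 0–19=85, 20–39=237, 40+=2059
[period 3]
Births: 237 * 0.132 = 31
Group 2: 85 * 0.964 = 82
Group 3: 237 * 0.962 + 2059 * 0.591 = 228 + 1217 = 1445
Population now: 0–19=31, 20–39=82, 40+=1445
[period 4]
Births: 82 * 0.132 = 11
Group 2: 31 * 0.964 = 30
Group 3: 82 * 0.962 + 1445 * 0.591 = 79 + 854 = 933
Population now: 0–19=11, 20–39=30, 40+=933

933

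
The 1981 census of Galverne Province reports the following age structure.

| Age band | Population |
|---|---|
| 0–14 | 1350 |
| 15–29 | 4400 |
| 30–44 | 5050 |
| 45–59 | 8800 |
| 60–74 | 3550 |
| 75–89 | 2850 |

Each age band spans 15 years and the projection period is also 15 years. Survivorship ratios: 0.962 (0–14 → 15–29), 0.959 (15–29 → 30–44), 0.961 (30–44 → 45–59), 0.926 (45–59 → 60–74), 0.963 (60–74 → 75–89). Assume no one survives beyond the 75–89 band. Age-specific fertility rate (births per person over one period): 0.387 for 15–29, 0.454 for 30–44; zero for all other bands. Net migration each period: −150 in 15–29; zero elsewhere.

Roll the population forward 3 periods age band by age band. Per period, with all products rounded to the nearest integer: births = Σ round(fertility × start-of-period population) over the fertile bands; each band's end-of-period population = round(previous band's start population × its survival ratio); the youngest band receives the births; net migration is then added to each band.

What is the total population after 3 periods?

16736

— Period 1 —
Births: 4400 × 0.387 = 1703  |  5050 × 0.454 = 2293 → total 3996
15–29: 1350 × 0.962 = 1299
30–44: 4400 × 0.959 = 4220
45–59: 5050 × 0.961 = 4853
60–74: 8800 × 0.926 = 8149
75–89: 3550 × 0.963 = 3419
Net migration: 15–29 − 150 → 1149
Population now: 0–14=3996, 15–29=1149, 30–44=4220, 45–59=4853, 60–74=8149, 75–89=3419
— Period 2 —
Births: 1149 × 0.387 = 445  |  4220 × 0.454 = 1916 → total 2361
15–29: 3996 × 0.962 = 3844
30–44: 1149 × 0.959 = 1102
45–59: 4220 × 0.961 = 4055
60–74: 4853 × 0.926 = 4494
75–89: 8149 × 0.963 = 7847
Net migration: 15–29 − 150 → 3694
Population now: 0–14=2361, 15–29=3694, 30–44=1102, 45–59=4055, 60–74=4494, 75–89=7847
— Period 3 —
Births: 3694 × 0.387 = 1430  |  1102 × 0.454 = 500 → total 1930
15–29: 2361 × 0.962 = 2271
30–44: 3694 × 0.959 = 3543
45–59: 1102 × 0.961 = 1059
60–74: 4055 × 0.926 = 3755
75–89: 4494 × 0.963 = 4328
Net migration: 15–29 − 150 → 2121
Population now: 0–14=1930, 15–29=2121, 30–44=3543, 45–59=1059, 60–74=3755, 75–89=4328
Total after period 3: 1930 + 2121 + 3543 + 1059 + 3755 + 4328 = 16736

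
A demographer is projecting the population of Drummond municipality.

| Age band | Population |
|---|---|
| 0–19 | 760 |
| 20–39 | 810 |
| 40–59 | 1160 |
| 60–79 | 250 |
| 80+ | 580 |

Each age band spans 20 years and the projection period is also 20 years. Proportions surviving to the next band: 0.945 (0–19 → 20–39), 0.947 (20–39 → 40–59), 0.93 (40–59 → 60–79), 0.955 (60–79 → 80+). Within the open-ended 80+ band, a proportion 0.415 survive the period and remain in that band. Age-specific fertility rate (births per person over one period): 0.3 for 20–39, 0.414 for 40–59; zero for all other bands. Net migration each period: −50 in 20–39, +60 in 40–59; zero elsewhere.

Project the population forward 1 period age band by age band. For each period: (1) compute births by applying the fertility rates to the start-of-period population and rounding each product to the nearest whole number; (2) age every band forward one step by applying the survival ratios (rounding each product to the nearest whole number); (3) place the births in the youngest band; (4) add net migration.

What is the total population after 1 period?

3777

Numbering the groups 1..5 from youngest to oldest:
Period 1:
Births: 810 * 0.3 = 243, 1160 * 0.414 = 480 ⇒ total 723
Group 2: 760 * 0.945 = 718
Group 3: 810 * 0.947 = 767
Group 4: 1160 * 0.93 = 1079
Group 5: 250 * 0.955 + 580 * 0.415 = 239 + 241 = 480
Net migration: Group 2 − 50 → 668; Group 3 + 60 → 827
→ [723, 668, 827, 1079, 480]
Total after period 1: 723 + 668 + 827 + 1079 + 480 = 3777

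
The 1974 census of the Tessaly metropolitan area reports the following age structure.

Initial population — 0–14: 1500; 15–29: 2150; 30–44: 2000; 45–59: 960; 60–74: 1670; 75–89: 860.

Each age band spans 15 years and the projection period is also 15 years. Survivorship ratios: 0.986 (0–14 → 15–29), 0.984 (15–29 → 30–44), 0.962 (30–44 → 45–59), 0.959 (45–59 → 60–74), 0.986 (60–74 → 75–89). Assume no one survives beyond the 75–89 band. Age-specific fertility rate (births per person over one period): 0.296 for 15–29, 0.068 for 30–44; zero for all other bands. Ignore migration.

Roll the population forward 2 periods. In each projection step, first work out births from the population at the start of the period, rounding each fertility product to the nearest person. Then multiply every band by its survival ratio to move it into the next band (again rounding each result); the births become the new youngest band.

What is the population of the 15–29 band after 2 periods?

761

Let group 1 be 0–14 through group 6 = 75–89.
After projecting period 1:
Births: 2150 * 0.296 = 636 ; 2000 * 0.068 = 136 → total 772
Group 2: 1500 * 0.986 = 1479
Group 3: 2150 * 0.984 = 2116
Group 4: 2000 * 0.962 = 1924
Group 5: 960 * 0.959 = 921
Group 6: 1670 * 0.986 = 1647
Giving 772 / 1479 / 2116 / 1924 / 921 / 1647.
After projecting period 2:
Births: 1479 * 0.296 = 438 ; 2116 * 0.068 = 144 → total 582
Group 2: 772 * 0.986 = 761
Group 3: 1479 * 0.984 = 1455
Group 4: 2116 * 0.962 = 2036
Group 5: 1924 * 0.959 = 1845
Group 6: 921 * 0.986 = 908
Giving 582 / 761 / 1455 / 2036 / 1845 / 908.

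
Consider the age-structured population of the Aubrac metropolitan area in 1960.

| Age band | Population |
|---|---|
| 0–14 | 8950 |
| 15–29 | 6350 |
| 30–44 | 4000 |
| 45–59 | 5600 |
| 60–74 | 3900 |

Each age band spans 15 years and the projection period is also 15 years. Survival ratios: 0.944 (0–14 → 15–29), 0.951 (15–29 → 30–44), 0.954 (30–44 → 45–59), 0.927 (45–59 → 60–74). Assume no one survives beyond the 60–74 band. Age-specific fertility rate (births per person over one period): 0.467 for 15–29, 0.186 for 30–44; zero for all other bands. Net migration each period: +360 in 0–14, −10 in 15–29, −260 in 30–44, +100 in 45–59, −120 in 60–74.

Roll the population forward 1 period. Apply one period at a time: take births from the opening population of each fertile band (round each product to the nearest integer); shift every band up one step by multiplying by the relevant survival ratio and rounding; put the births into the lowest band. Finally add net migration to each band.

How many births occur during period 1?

3709

Call the bands 1 to 5, youngest first.
[period 1]
Births: 6350 * 0.467 = 2965  |  4000 * 0.186 = 744 → 3709
Band 2: 8950 * 0.944 = 8449
Band 3: 6350 * 0.951 = 6039
Band 4: 4000 * 0.954 = 3816
Band 5: 5600 * 0.927 = 5191
Net migration: Band 1 + 360 → 4069; Band 2 − 10 → 8439; Band 3 − 260 → 5779; Band 4 + 100 → 3916; Band 5 − 120 → 5071
→ [4069, 8439, 5779, 3916, 5071]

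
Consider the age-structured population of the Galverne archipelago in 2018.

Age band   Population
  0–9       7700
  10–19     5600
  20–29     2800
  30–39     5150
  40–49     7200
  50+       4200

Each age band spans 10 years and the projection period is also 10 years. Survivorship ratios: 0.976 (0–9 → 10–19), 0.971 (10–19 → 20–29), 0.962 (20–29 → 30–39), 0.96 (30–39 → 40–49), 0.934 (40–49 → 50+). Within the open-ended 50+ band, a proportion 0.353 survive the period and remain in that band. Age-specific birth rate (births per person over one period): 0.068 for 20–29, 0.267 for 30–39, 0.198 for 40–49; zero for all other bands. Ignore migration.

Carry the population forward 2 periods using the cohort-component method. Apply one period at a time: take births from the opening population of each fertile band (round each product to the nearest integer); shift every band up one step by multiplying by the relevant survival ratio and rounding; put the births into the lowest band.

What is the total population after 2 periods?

Call the bands 1 to 6, youngest first.
After projecting period 1:
Births: 2800 × 0.068 = 190 ; 5150 × 0.267 = 1375 ; 7200 × 0.198 = 1426 ⇒ total 2991
Band 2: 7700 × 0.976 = 7515
Band 3: 5600 × 0.971 = 5438
Band 4: 2800 × 0.962 = 2694
Band 5: 5150 × 0.96 = 4944
Band 6: 7200 × 0.934 + 4200 × 0.353 = 6725 + 1483 = 8208
Population now: 0–9=2991, 10–19=7515, 20–29=5438, 30–39=2694, 40–49=4944, 50+=8208
After projecting period 2:
Births: 5438 × 0.068 = 370 ; 2694 × 0.267 = 719 ; 4944 × 0.198 = 979 ⇒ total 2068
Band 2: 2991 × 0.976 = 2919
Band 3: 7515 × 0.971 = 7297
Band 4: 5438 × 0.962 = 5231
Band 5: 2694 × 0.96 = 2586
Band 6: 4944 × 0.934 + 8208 × 0.353 = 4618 + 2897 = 7515
Population now: 0–9=2068, 10–19=2919, 20–29=7297, 30–39=5231, 40–49=2586, 50+=7515
Total after period 2: 2068 + 2919 + 7297 + 5231 + 2586 + 7515 = 27616

27616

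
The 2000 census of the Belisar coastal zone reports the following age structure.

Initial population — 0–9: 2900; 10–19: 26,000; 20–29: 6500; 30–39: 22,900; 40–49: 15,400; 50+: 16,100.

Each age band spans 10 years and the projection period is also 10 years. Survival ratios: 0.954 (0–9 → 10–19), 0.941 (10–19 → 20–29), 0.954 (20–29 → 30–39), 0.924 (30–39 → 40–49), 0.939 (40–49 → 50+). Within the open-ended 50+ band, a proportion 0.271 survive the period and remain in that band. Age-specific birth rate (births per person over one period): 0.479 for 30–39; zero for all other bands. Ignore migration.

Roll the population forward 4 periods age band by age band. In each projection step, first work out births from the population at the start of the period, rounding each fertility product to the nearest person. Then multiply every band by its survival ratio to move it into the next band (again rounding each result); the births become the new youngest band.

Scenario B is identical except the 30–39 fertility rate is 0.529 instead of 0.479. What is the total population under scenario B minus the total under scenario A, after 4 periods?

[period 1]
Births: 22900 * 0.479 = 10969
10–19: 2900 * 0.954 = 2767
20–29: 26000 * 0.941 = 24466
30–39: 6500 * 0.954 = 6201
40–49: 22900 * 0.924 = 21160
50+: 15400 * 0.939 + 16100 * 0.271 = 14461 + 4363 = 18824
End of period: [10969, 2767, 24466, 6201, 21160, 18824]
[period 2]
Births: 6201 * 0.479 = 2970
10–19: 10969 * 0.954 = 10464
20–29: 2767 * 0.941 = 2604
30–39: 24466 * 0.954 = 23341
40–49: 6201 * 0.924 = 5730
50+: 21160 * 0.939 + 18824 * 0.271 = 19869 + 5101 = 24970
End of period: [2970, 10464, 2604, 23341, 5730, 24970]
[period 3]
Births: 23341 * 0.479 = 11180
10–19: 2970 * 0.954 = 2833
20–29: 10464 * 0.941 = 9847
30–39: 2604 * 0.954 = 2484
40–49: 23341 * 0.924 = 21567
50+: 5730 * 0.939 + 24970 * 0.271 = 5380 + 6767 = 12147
End of period: [11180, 2833, 9847, 2484, 21567, 12147]
[period 4]
Births: 2484 * 0.479 = 1190
10–19: 11180 * 0.954 = 10666
20–29: 2833 * 0.941 = 2666
30–39: 9847 * 0.954 = 9394
40–49: 2484 * 0.924 = 2295
50+: 21567 * 0.939 + 12147 * 0.271 = 20251 + 3292 = 23543
End of period: [1190, 10666, 2666, 9394, 2295, 23543]
Scenario A total after 4 periods: 49754
Scenario B projection —
[period 1]
Births: 22900 * 0.529 = 12114
10–19: 2900 * 0.954 = 2767
20–29: 26000 * 0.941 = 24466
30–39: 6500 * 0.954 = 6201
40–49: 22900 * 0.924 = 21160
50+: 15400 * 0.939 + 16100 * 0.271 = 14461 + 4363 = 18824
End of period: [12114, 2767, 24466, 6201, 21160, 18824]
[period 2]
Births: 6201 * 0.529 = 3280
10–19: 12114 * 0.954 = 11557
20–29: 2767 * 0.941 = 2604
30–39: 24466 * 0.954 = 23341
40–49: 6201 * 0.924 = 5730
50+: 21160 * 0.939 + 18824 * 0.271 = 19869 + 5101 = 24970
End of period: [3280, 11557, 2604, 23341, 5730, 24970]
[period 3]
Births: 23341 * 0.529 = 12347
10–19: 3280 * 0.954 = 3129
20–29: 11557 * 0.941 = 10875
30–39: 2604 * 0.954 = 2484
40–49: 23341 * 0.924 = 21567
50+: 5730 * 0.939 + 24970 * 0.271 = 5380 + 6767 = 12147
End of period: [12347, 3129, 10875, 2484, 21567, 12147]
[period 4]
Births: 2484 * 0.529 = 1314
10–19: 12347 * 0.954 = 11779
20–29: 3129 * 0.941 = 2944
30–39: 10875 * 0.954 = 10375
40–49: 2484 * 0.924 = 2295
50+: 21567 * 0.939 + 12147 * 0.271 = 20251 + 3292 = 23543
End of period: [1314, 11779, 2944, 10375, 2295, 23543]
Scenario B total after 4 periods: 52250
Difference B − A = 52250 − 49754 = 2496

2496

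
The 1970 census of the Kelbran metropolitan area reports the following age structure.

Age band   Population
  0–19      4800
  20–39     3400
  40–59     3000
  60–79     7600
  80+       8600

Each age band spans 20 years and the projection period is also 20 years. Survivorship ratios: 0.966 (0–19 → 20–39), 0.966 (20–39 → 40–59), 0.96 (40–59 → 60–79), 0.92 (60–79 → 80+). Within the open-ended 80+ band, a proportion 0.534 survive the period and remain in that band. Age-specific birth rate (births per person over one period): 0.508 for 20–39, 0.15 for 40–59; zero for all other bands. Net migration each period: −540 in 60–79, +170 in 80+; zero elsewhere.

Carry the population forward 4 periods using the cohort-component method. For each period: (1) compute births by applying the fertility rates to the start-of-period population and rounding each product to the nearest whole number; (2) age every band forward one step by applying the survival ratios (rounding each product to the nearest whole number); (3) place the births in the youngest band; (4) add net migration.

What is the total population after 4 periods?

14908

— Period 1 —
Births: 3400 × 0.508 = 1727, 3000 × 0.15 = 450 → 2177
20–39: 4800 × 0.966 = 4637
40–59: 3400 × 0.966 = 3284
60–79: 3000 × 0.96 = 2880
80+: 7600 × 0.92 + 8600 × 0.534 = 6992 + 4592 = 11584
Net migration: 60–79 − 540 → 2340; 80+ + 170 → 11754
Giving 2177 / 4637 / 3284 / 2340 / 11754.
— Period 2 —
Births: 4637 × 0.508 = 2356, 3284 × 0.15 = 493 → 2849
20–39: 2177 × 0.966 = 2103
40–59: 4637 × 0.966 = 4479
60–79: 3284 × 0.96 = 3153
80+: 2340 × 0.92 + 11754 × 0.534 = 2153 + 6277 = 8430
Net migration: 60–79 − 540 → 2613; 80+ + 170 → 8600
Giving 2849 / 2103 / 4479 / 2613 / 8600.
— Period 3 —
Births: 2103 × 0.508 = 1068, 4479 × 0.15 = 672 → 1740
20–39: 2849 × 0.966 = 2752
40–59: 2103 × 0.966 = 2031
60–79: 4479 × 0.96 = 4300
80+: 2613 × 0.92 + 8600 × 0.534 = 2404 + 4592 = 6996
Net migration: 60–79 − 540 → 3760; 80+ + 170 → 7166
Giving 1740 / 2752 / 2031 / 3760 / 7166.
— Period 4 —
Births: 2752 × 0.508 = 1398, 2031 × 0.15 = 305 → 1703
20–39: 1740 × 0.966 = 1681
40–59: 2752 × 0.966 = 2658
60–79: 2031 × 0.96 = 1950
80+: 3760 × 0.92 + 7166 × 0.534 = 3459 + 3827 = 7286
Net migration: 60–79 − 540 → 1410; 80+ + 170 → 7456
Giving 1703 / 1681 / 2658 / 1410 / 7456.
Total after period 4: 1703 + 1681 + 2658 + 1410 + 7456 = 14908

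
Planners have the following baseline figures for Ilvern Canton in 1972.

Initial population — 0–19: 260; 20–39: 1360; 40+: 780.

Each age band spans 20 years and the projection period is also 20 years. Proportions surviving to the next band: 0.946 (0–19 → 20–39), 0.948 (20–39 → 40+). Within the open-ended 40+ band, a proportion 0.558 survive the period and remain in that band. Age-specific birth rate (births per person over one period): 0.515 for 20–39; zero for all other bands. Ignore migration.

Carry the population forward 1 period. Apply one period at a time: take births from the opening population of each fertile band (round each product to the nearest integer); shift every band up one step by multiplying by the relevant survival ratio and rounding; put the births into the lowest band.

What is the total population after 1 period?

[period 1]
Births: 1360 × 0.515 = 700
20–39: 260 × 0.946 = 246
40+: 1360 × 0.948 + 780 × 0.558 = 1289 + 435 = 1724
Giving 700 / 246 / 1724.
Total after period 1: 700 + 246 + 1724 = 2670

2670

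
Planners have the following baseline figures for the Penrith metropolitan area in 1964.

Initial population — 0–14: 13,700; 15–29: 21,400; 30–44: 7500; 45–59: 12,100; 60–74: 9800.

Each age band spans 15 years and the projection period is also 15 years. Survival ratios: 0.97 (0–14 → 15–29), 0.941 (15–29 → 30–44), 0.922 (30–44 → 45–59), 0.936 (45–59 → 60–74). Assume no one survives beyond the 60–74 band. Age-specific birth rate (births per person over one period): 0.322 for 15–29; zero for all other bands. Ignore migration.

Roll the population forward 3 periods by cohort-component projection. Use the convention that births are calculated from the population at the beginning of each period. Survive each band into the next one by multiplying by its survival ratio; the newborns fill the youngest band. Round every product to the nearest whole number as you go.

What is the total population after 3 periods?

Period 1:
Births: 21400 * 0.322 = 6891
15–29: 13700 * 0.97 = 13289
30–44: 21400 * 0.941 = 20137
45–59: 7500 * 0.922 = 6915
60–74: 12100 * 0.936 = 11326
→ [6891, 13289, 20137, 6915, 11326]
Period 2:
Births: 13289 * 0.322 = 4279
15–29: 6891 * 0.97 = 6684
30–44: 13289 * 0.941 = 12505
45–59: 20137 * 0.922 = 18566
60–74: 6915 * 0.936 = 6472
→ [4279, 6684, 12505, 18566, 6472]
Period 3:
Births: 6684 * 0.322 = 2152
15–29: 4279 * 0.97 = 4151
30–44: 6684 * 0.941 = 6290
45–59: 12505 * 0.922 = 11530
60–74: 18566 * 0.936 = 17378
→ [2152, 4151, 6290, 11530, 17378]
Total after period 3: 2152 + 4151 + 6290 + 11530 + 17378 = 41501

41501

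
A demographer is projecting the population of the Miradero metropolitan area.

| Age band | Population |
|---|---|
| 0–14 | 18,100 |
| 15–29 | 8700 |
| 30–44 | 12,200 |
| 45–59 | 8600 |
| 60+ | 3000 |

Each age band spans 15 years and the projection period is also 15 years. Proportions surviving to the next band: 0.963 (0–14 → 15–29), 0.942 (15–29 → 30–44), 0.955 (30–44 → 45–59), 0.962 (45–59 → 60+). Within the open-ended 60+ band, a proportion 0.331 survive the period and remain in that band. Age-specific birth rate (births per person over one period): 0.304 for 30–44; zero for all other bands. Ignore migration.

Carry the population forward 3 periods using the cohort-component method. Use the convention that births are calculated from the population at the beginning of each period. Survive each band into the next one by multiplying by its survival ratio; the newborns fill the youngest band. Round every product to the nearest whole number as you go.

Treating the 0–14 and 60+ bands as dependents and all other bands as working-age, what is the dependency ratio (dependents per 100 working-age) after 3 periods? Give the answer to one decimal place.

Numbering the bands 1..5 from youngest to oldest:
— Period 1 —
Births: 12200 * 0.304 = 3709
Band 2: 18100 * 0.963 = 17430
Band 3: 8700 * 0.942 = 8195
Band 4: 12200 * 0.955 = 11651
Band 5: 8600 * 0.962 + 3000 * 0.331 = 8273 + 993 = 9266
End of period: [3709, 17430, 8195, 11651, 9266]
— Period 2 —
Births: 8195 * 0.304 = 2491
Band 2: 3709 * 0.963 = 3572
Band 3: 17430 * 0.942 = 16419
Band 4: 8195 * 0.955 = 7826
Band 5: 11651 * 0.962 + 9266 * 0.331 = 11208 + 3067 = 14275
End of period: [2491, 3572, 16419, 7826, 14275]
— Period 3 —
Births: 16419 * 0.304 = 4991
Band 2: 2491 * 0.963 = 2399
Band 3: 3572 * 0.942 = 3365
Band 4: 16419 * 0.955 = 15680
Band 5: 7826 * 0.962 + 14275 * 0.331 = 7529 + 4725 = 12254
End of period: [4991, 2399, 3365, 15680, 12254]
Dependents (band 0–14 + band 60+) = 4991 + 12254 = 17245; working-age = 21444; ratio = 17245/21444 × 100 = 80.4

80.4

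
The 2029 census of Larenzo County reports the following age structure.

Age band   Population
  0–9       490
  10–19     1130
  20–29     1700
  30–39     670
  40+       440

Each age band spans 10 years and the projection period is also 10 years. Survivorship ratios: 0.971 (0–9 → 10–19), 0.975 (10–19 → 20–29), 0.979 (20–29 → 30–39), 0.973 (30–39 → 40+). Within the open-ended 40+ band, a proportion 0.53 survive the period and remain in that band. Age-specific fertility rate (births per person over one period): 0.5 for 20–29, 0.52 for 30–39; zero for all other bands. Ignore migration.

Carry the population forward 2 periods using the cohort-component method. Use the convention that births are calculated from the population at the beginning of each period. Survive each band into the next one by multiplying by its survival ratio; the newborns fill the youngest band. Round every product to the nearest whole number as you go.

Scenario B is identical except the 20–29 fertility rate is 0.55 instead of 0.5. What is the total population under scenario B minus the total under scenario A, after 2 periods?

138

[period 1]
Births: 1700 * 0.5 = 850 ; 670 * 0.52 = 348 → total 1198
10–19: 490 * 0.971 = 476
20–29: 1130 * 0.975 = 1102
30–39: 1700 * 0.979 = 1664
40+: 670 * 0.973 + 440 * 0.53 = 652 + 233 = 885
End of period: [1198, 476, 1102, 1664, 885]
[period 2]
Births: 1102 * 0.5 = 551 ; 1664 * 0.52 = 865 → total 1416
10–19: 1198 * 0.971 = 1163
20–29: 476 * 0.975 = 464
30–39: 1102 * 0.979 = 1079
40+: 1664 * 0.973 + 885 * 0.53 = 1619 + 469 = 2088
End of period: [1416, 1163, 464, 1079, 2088]
Scenario A total after 2 periods: 6210
Scenario B projection —
[period 1]
Births: 1700 * 0.55 = 935 ; 670 * 0.52 = 348 → total 1283
10–19: 490 * 0.971 = 476
20–29: 1130 * 0.975 = 1102
30–39: 1700 * 0.979 = 1664
40+: 670 * 0.973 + 440 * 0.53 = 652 + 233 = 885
End of period: [1283, 476, 1102, 1664, 885]
[period 2]
Births: 1102 * 0.55 = 606 ; 1664 * 0.52 = 865 → total 1471
10–19: 1283 * 0.971 = 1246
20–29: 476 * 0.975 = 464
30–39: 1102 * 0.979 = 1079
40+: 1664 * 0.973 + 885 * 0.53 = 1619 + 469 = 2088
End of period: [1471, 1246, 464, 1079, 2088]
Scenario B total after 2 periods: 6348
Difference B − A = 6348 − 6210 = 138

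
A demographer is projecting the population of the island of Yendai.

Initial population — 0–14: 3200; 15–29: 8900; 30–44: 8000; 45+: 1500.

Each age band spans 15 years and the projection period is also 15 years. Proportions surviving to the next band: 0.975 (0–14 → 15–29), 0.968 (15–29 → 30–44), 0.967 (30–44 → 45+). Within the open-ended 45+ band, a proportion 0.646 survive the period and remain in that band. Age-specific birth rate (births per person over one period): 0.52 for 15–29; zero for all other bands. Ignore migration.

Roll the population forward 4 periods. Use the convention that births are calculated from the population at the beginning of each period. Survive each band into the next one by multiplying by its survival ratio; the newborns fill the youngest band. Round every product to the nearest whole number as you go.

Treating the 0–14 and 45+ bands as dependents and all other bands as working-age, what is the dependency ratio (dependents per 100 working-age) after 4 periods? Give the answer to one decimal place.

After projecting period 1:
Births: 8900 × 0.52 = 4628
15–29: 3200 × 0.975 = 3120
30–44: 8900 × 0.968 = 8615
45+: 8000 × 0.967 + 1500 × 0.646 = 7736 + 969 = 8705
→ [4628, 3120, 8615, 8705]
After projecting period 2:
Births: 3120 × 0.52 = 1622
15–29: 4628 × 0.975 = 4512
30–44: 3120 × 0.968 = 3020
45+: 8615 × 0.967 + 8705 × 0.646 = 8331 + 5623 = 13954
→ [1622, 4512, 3020, 13954]
After projecting period 3:
Births: 4512 × 0.52 = 2346
15–29: 1622 × 0.975 = 1581
30–44: 4512 × 0.968 = 4368
45+: 3020 × 0.967 + 13954 × 0.646 = 2920 + 9014 = 11934
→ [2346, 1581, 4368, 11934]
After projecting period 4:
Births: 1581 × 0.52 = 822
15–29: 2346 × 0.975 = 2287
30–44: 1581 × 0.968 = 1530
45+: 4368 × 0.967 + 11934 × 0.646 = 4224 + 7709 = 11933
→ [822, 2287, 1530, 11933]
Dependents (band 0–14 + band 45+) = 822 + 11933 = 12755; working-age = 3817; ratio = 12755/3817 × 100 = 334.2

334.2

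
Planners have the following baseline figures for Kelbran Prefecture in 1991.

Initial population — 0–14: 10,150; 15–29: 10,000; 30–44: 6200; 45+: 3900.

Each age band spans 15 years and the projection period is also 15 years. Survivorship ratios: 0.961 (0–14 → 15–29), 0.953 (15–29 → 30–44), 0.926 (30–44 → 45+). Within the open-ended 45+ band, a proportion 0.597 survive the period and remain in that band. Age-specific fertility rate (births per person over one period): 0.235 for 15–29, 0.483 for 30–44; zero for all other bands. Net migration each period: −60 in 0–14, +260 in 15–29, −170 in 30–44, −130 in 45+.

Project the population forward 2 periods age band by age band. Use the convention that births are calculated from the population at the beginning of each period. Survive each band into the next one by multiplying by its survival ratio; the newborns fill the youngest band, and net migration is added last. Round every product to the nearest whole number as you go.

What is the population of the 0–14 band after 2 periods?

(Bands numbered youngest = 1 to oldest = 4.)
[period 1]
Births: 10000 × 0.235 = 2350  |  6200 × 0.483 = 2995 ⇒ total 5345
Band 2: 10150 × 0.961 = 9754
Band 3: 10000 × 0.953 = 9530
Band 4: 6200 × 0.926 + 3900 × 0.597 = 5741 + 2328 = 8069
Net migration: Band 1 − 60 → 5285; Band 2 + 260 → 10014; Band 3 − 170 → 9360; Band 4 − 130 → 7939
Giving 5285 / 10014 / 9360 / 7939.
[period 2]
Births: 10014 × 0.235 = 2353  |  9360 × 0.483 = 4521 ⇒ total 6874
Band 2: 5285 × 0.961 = 5079
Band 3: 10014 × 0.953 = 9543
Band 4: 9360 × 0.926 + 7939 × 0.597 = 8667 + 4740 = 13407
Net migration: Band 1 − 60 → 6814; Band 2 + 260 → 5339; Band 3 − 170 → 9373; Band 4 − 130 → 13277
Giving 6814 / 5339 / 9373 / 13277.

6814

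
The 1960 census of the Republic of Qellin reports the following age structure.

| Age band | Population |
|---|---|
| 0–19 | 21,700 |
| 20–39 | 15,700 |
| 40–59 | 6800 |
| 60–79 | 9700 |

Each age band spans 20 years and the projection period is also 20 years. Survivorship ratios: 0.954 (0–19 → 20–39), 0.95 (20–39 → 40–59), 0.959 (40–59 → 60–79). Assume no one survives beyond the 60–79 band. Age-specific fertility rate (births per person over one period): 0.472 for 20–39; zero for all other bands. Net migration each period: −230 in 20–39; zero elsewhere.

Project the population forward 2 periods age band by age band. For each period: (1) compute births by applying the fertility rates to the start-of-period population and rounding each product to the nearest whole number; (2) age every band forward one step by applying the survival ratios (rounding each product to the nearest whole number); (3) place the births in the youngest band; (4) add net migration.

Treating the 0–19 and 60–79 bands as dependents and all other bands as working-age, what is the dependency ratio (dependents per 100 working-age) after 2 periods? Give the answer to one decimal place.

91.2

Period 1:
Births: 15700 * 0.472 = 7410
20–39: 21700 * 0.954 = 20702
40–59: 15700 * 0.95 = 14915
60–79: 6800 * 0.959 = 6521
Net migration: 20–39 − 230 → 20472
Population now: 0–19=7410, 20–39=20472, 40–59=14915, 60–79=6521
Period 2:
Births: 20472 * 0.472 = 9663
20–39: 7410 * 0.954 = 7069
40–59: 20472 * 0.95 = 19448
60–79: 14915 * 0.959 = 14303
Net migration: 20–39 − 230 → 6839
Population now: 0–19=9663, 20–39=6839, 40–59=19448, 60–79=14303
Dependents (band 0–19 + band 60–79) = 9663 + 14303 = 23966; working-age = 26287; ratio = 23966/26287 × 100 = 91.2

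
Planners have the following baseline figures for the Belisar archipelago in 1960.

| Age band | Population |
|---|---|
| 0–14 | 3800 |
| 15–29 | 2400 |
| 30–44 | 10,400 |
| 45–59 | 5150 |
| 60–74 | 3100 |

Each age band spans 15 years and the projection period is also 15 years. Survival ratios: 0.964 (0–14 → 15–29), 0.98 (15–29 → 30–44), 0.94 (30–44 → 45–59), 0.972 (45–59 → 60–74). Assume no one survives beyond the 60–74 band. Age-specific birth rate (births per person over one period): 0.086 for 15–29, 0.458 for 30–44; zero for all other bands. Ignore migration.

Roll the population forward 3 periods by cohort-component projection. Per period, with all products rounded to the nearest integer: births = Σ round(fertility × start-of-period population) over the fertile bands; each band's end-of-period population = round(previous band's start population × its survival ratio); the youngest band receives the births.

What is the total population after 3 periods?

After projecting period 1:
Births: 2400 * 0.086 = 206 ; 10400 * 0.458 = 4763 — total 4969
15–29: 3800 * 0.964 = 3663
30–44: 2400 * 0.98 = 2352
45–59: 10400 * 0.94 = 9776
60–74: 5150 * 0.972 = 5006
Giving 4969 / 3663 / 2352 / 9776 / 5006.
After projecting period 2:
Births: 3663 * 0.086 = 315 ; 2352 * 0.458 = 1077 — total 1392
15–29: 4969 * 0.964 = 4790
30–44: 3663 * 0.98 = 3590
45–59: 2352 * 0.94 = 2211
60–74: 9776 * 0.972 = 9502
Giving 1392 / 4790 / 3590 / 2211 / 9502.
After projecting period 3:
Births: 4790 * 0.086 = 412 ; 3590 * 0.458 = 1644 — total 2056
15–29: 1392 * 0.964 = 1342
30–44: 4790 * 0.98 = 4694
45–59: 3590 * 0.94 = 3375
60–74: 2211 * 0.972 = 2149
Giving 2056 / 1342 / 4694 / 3375 / 2149.
Total after period 3: 2056 + 1342 + 4694 + 3375 + 2149 = 13616

13616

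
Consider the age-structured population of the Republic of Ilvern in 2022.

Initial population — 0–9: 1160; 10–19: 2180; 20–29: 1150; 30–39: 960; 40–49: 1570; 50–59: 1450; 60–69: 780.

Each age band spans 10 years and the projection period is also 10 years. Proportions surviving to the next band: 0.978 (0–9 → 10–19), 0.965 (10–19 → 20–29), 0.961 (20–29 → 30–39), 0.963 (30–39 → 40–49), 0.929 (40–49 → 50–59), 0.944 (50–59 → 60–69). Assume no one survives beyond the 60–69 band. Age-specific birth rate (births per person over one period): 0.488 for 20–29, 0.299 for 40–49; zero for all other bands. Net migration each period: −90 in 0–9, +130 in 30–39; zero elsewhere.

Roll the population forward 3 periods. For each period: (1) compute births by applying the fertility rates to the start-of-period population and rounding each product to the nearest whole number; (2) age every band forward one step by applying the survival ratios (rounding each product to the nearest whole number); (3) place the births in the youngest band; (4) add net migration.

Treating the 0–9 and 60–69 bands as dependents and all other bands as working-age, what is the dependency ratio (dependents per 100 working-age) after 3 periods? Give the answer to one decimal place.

Numbering the groups 1..7 from youngest to oldest:
Period 1:
Births: 1150 × 0.488 = 561, 1570 × 0.299 = 469 — total 1030
Group 2: 1160 × 0.978 = 1134
Group 3: 2180 × 0.965 = 2104
Group 4: 1150 × 0.961 = 1105
Group 5: 960 × 0.963 = 924
Group 6: 1570 × 0.929 = 1459
Group 7: 1450 × 0.944 = 1369
Net migration: Group 1 − 90 → 940; Group 4 + 130 → 1235
Population now: 0–9=940, 10–19=1134, 20–29=2104, 30–39=1235, 40–49=924, 50–59=1459, 60–69=1369
Period 2:
Births: 2104 × 0.488 = 1027, 924 × 0.299 = 276 — total 1303
Group 2: 940 × 0.978 = 919
Group 3: 1134 × 0.965 = 1094
Group 4: 2104 × 0.961 = 2022
Group 5: 1235 × 0.963 = 1189
Group 6: 924 × 0.929 = 858
Group 7: 1459 × 0.944 = 1377
Net migration: Group 1 − 90 → 1213; Group 4 + 130 → 2152
Population now: 0–9=1213, 10–19=919, 20–29=1094, 30–39=2152, 40–49=1189, 50–59=858, 60–69=1377
Period 3:
Births: 1094 × 0.488 = 534, 1189 × 0.299 = 356 — total 890
Group 2: 1213 × 0.978 = 1186
Group 3: 919 × 0.965 = 887
Group 4: 1094 × 0.961 = 1051
Group 5: 2152 × 0.963 = 2072
Group 6: 1189 × 0.929 = 1105
Group 7: 858 × 0.944 = 810
Net migration: Group 1 − 90 → 800; Group 4 + 130 → 1181
Population now: 0–9=800, 10–19=1186, 20–29=887, 30–39=1181, 40–49=2072, 50–59=1105, 60–69=810
Dependents (band 0–9 + band 60–69) = 800 + 810 = 1610; working-age = 6431; ratio = 1610/6431 × 100 = 25.0

25.0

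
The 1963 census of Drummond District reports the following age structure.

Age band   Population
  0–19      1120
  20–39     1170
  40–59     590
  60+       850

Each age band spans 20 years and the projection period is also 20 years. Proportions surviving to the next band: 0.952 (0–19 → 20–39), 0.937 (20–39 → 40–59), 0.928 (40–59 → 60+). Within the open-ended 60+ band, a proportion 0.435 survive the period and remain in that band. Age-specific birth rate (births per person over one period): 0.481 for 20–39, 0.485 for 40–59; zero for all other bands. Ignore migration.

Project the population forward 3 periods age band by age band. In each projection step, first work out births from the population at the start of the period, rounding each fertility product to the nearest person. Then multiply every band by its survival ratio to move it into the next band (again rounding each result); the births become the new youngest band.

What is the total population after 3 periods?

Period 1.
Births: 1170 * 0.481 = 563, 590 * 0.485 = 286 ⇒ total 849
20–39: 1120 * 0.952 = 1066
40–59: 1170 * 0.937 = 1096
60+: 590 * 0.928 + 850 * 0.435 = 548 + 370 = 918
→ [849, 1066, 1096, 918]
Period 2.
Births: 1066 * 0.481 = 513, 1096 * 0.485 = 532 ⇒ total 1045
20–39: 849 * 0.952 = 808
40–59: 1066 * 0.937 = 999
60+: 1096 * 0.928 + 918 * 0.435 = 1017 + 399 = 1416
→ [1045, 808, 999, 1416]
Period 3.
Births: 808 * 0.481 = 389, 999 * 0.485 = 485 ⇒ total 874
20–39: 1045 * 0.952 = 995
40–59: 808 * 0.937 = 757
60+: 999 * 0.928 + 1416 * 0.435 = 927 + 616 = 1543
→ [874, 995, 757, 1543]
Total after period 3: 874 + 995 + 757 + 1543 = 4169

4169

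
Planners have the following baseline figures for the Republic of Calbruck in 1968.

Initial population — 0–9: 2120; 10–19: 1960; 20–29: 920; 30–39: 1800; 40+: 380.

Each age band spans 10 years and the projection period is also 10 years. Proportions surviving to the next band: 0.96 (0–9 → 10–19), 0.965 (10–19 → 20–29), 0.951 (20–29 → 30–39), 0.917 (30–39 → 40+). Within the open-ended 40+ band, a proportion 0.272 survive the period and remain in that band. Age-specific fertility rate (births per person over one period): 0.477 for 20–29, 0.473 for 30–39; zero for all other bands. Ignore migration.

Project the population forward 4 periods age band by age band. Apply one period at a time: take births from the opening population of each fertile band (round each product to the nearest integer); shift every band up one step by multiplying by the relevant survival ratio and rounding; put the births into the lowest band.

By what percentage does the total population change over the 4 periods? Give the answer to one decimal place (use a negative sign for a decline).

Numbering the groups 1..5 from youngest to oldest:
Period 1:
Births: 920 × 0.477 = 439, 1800 × 0.473 = 851 ⇒ total 1290
Group 2: 2120 × 0.96 = 2035
Group 3: 1960 × 0.965 = 1891
Group 4: 920 × 0.951 = 875
Group 5: 1800 × 0.917 + 380 × 0.272 = 1651 + 103 = 1754
Population now: 0–9=1290, 10–19=2035, 20–29=1891, 30–39=875, 40+=1754
Period 2:
Births: 1891 × 0.477 = 902, 875 × 0.473 = 414 ⇒ total 1316
Group 2: 1290 × 0.96 = 1238
Group 3: 2035 × 0.965 = 1964
Group 4: 1891 × 0.951 = 1798
Group 5: 875 × 0.917 + 1754 × 0.272 = 802 + 477 = 1279
Population now: 0–9=1316, 10–19=1238, 20–29=1964, 30–39=1798, 40+=1279
Period 3:
Births: 1964 × 0.477 = 937, 1798 × 0.473 = 850 ⇒ total 1787
Group 2: 1316 × 0.96 = 1263
Group 3: 1238 × 0.965 = 1195
Group 4: 1964 × 0.951 = 1868
Group 5: 1798 × 0.917 + 1279 × 0.272 = 1649 + 348 = 1997
Population now: 0–9=1787, 10–19=1263, 20–29=1195, 30–39=1868, 40+=1997
Period 4:
Births: 1195 × 0.477 = 570, 1868 × 0.473 = 884 ⇒ total 1454
Group 2: 1787 × 0.96 = 1716
Group 3: 1263 × 0.965 = 1219
Group 4: 1195 × 0.951 = 1136
Group 5: 1868 × 0.917 + 1997 × 0.272 = 1713 + 543 = 2256
Population now: 0–9=1454, 10–19=1716, 20–29=1219, 30–39=1136, 40+=2256
Total: 7180 → 7781; change = 601; percentage change = 8.4%

8.4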